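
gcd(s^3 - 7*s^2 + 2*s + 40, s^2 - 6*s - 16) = s + 2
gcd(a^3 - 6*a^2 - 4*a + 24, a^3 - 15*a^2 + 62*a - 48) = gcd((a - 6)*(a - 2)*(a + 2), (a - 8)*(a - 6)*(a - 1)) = a - 6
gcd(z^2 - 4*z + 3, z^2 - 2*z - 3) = z - 3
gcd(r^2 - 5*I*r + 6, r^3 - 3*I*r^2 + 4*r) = r + I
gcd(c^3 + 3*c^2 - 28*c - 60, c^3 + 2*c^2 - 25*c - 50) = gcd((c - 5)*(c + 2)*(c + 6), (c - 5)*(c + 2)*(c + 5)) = c^2 - 3*c - 10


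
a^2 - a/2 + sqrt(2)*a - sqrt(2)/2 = (a - 1/2)*(a + sqrt(2))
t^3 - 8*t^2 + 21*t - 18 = (t - 3)^2*(t - 2)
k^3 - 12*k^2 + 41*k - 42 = (k - 7)*(k - 3)*(k - 2)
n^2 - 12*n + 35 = (n - 7)*(n - 5)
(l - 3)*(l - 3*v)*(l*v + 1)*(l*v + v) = l^4*v^2 - 3*l^3*v^3 - 2*l^3*v^2 + l^3*v + 6*l^2*v^3 - 6*l^2*v^2 - 2*l^2*v + 9*l*v^3 + 6*l*v^2 - 3*l*v + 9*v^2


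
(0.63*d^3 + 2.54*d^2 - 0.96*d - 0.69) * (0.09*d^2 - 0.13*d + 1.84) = 0.0567*d^5 + 0.1467*d^4 + 0.7426*d^3 + 4.7363*d^2 - 1.6767*d - 1.2696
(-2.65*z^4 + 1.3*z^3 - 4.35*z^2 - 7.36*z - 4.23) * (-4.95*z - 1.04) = 13.1175*z^5 - 3.679*z^4 + 20.1805*z^3 + 40.956*z^2 + 28.5929*z + 4.3992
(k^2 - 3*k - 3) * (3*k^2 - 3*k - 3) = 3*k^4 - 12*k^3 - 3*k^2 + 18*k + 9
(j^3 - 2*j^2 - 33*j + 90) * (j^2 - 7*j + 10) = j^5 - 9*j^4 - 9*j^3 + 301*j^2 - 960*j + 900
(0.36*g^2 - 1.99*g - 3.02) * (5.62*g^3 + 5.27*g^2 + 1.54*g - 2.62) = 2.0232*g^5 - 9.2866*g^4 - 26.9053*g^3 - 19.9232*g^2 + 0.563*g + 7.9124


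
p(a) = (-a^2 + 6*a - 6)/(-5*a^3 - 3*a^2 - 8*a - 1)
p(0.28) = 1.23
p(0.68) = 0.25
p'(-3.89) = -0.07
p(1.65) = -0.03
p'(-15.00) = 0.00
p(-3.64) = -0.18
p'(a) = (6 - 2*a)/(-5*a^3 - 3*a^2 - 8*a - 1) + (-a^2 + 6*a - 6)*(15*a^2 + 6*a + 8)/(-5*a^3 - 3*a^2 - 8*a - 1)^2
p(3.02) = -0.02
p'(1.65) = -0.03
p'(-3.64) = -0.09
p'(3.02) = 0.01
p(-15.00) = -0.02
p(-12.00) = -0.03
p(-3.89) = -0.16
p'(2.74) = 0.01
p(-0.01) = 6.58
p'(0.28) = -5.23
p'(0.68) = -1.01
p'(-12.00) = 0.00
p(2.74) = -0.02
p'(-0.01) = -63.36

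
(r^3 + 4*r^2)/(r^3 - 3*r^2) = (r + 4)/(r - 3)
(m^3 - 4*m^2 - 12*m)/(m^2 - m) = (m^2 - 4*m - 12)/(m - 1)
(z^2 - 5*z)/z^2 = (z - 5)/z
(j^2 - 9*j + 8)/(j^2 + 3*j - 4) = (j - 8)/(j + 4)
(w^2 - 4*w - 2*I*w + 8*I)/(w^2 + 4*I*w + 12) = (w - 4)/(w + 6*I)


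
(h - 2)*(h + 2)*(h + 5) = h^3 + 5*h^2 - 4*h - 20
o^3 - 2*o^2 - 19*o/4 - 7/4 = (o - 7/2)*(o + 1/2)*(o + 1)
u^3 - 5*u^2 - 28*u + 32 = (u - 8)*(u - 1)*(u + 4)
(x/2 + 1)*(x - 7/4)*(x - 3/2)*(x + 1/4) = x^4/2 - x^3/2 - 67*x^2/32 + 137*x/64 + 21/32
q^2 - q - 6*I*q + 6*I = (q - 1)*(q - 6*I)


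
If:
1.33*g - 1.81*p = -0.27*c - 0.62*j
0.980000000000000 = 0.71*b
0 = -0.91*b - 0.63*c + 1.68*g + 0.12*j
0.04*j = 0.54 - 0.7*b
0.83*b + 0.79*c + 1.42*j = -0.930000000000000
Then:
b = 1.38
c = 16.52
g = 7.71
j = -10.65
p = 4.48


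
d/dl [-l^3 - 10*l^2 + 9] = l*(-3*l - 20)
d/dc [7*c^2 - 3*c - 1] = 14*c - 3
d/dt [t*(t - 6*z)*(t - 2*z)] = 3*t^2 - 16*t*z + 12*z^2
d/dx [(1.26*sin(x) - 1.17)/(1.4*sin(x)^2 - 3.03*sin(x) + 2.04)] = (-1.764*sin(x)^2 + 3.276*sin(x) - 0.974699999999999)*cos(x)/(1.96*sin(x)^4 - 8.484*sin(x)^3 + 14.8929*sin(x)^2 - 12.3624*sin(x) + 4.1616)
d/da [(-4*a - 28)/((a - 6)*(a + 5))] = 4*(a^2 + 14*a + 23)/(a^4 - 2*a^3 - 59*a^2 + 60*a + 900)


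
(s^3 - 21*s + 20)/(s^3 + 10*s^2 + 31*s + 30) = (s^2 - 5*s + 4)/(s^2 + 5*s + 6)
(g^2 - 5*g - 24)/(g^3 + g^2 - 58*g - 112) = (g + 3)/(g^2 + 9*g + 14)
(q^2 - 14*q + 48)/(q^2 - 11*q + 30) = (q - 8)/(q - 5)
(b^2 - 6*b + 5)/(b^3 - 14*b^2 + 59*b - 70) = (b - 1)/(b^2 - 9*b + 14)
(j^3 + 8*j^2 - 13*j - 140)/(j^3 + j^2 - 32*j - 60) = (j^2 + 3*j - 28)/(j^2 - 4*j - 12)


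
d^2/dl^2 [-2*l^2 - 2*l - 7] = -4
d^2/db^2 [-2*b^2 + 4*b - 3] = -4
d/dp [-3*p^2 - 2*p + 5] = -6*p - 2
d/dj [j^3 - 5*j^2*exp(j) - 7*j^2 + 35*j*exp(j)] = -5*j^2*exp(j) + 3*j^2 + 25*j*exp(j) - 14*j + 35*exp(j)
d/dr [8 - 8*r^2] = -16*r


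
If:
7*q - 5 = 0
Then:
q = 5/7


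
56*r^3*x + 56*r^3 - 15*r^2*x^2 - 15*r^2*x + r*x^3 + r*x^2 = (-8*r + x)*(-7*r + x)*(r*x + r)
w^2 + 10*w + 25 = (w + 5)^2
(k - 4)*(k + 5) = k^2 + k - 20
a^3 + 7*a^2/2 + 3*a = a*(a + 3/2)*(a + 2)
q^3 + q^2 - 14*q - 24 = (q - 4)*(q + 2)*(q + 3)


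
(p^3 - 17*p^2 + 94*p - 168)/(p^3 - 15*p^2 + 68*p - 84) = (p - 4)/(p - 2)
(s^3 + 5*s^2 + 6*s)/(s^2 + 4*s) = (s^2 + 5*s + 6)/(s + 4)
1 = 1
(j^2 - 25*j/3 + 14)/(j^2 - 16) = (j^2 - 25*j/3 + 14)/(j^2 - 16)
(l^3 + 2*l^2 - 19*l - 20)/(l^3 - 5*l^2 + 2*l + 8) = (l + 5)/(l - 2)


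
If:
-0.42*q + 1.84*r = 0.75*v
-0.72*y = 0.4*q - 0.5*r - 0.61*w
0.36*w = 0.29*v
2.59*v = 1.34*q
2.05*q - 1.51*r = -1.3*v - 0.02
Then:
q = -0.01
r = -0.00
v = -0.01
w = -0.00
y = -0.00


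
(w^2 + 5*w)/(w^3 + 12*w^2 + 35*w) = 1/(w + 7)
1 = 1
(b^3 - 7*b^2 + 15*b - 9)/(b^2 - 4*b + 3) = b - 3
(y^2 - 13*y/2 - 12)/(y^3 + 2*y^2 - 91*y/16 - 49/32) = 16*(2*y^2 - 13*y - 24)/(32*y^3 + 64*y^2 - 182*y - 49)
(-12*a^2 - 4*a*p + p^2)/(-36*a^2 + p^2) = (2*a + p)/(6*a + p)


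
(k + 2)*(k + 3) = k^2 + 5*k + 6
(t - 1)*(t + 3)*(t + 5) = t^3 + 7*t^2 + 7*t - 15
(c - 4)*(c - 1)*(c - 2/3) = c^3 - 17*c^2/3 + 22*c/3 - 8/3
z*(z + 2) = z^2 + 2*z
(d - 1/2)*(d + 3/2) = d^2 + d - 3/4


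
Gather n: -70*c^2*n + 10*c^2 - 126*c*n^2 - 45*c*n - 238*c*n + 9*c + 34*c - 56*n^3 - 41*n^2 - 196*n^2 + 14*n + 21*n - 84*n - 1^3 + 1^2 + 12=10*c^2 + 43*c - 56*n^3 + n^2*(-126*c - 237) + n*(-70*c^2 - 283*c - 49) + 12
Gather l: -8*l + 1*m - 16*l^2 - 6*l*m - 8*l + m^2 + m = -16*l^2 + l*(-6*m - 16) + m^2 + 2*m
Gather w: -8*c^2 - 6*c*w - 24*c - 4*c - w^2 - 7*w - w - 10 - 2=-8*c^2 - 28*c - w^2 + w*(-6*c - 8) - 12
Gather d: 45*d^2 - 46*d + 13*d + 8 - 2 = 45*d^2 - 33*d + 6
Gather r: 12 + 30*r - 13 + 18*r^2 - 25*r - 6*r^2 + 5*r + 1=12*r^2 + 10*r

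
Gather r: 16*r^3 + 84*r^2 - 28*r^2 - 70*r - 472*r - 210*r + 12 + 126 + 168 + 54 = 16*r^3 + 56*r^2 - 752*r + 360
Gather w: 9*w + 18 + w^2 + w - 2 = w^2 + 10*w + 16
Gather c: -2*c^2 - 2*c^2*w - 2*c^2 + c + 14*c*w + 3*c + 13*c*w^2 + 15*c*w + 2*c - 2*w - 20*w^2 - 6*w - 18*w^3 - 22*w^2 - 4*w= c^2*(-2*w - 4) + c*(13*w^2 + 29*w + 6) - 18*w^3 - 42*w^2 - 12*w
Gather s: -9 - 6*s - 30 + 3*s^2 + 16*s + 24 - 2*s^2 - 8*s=s^2 + 2*s - 15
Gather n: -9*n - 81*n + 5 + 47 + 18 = 70 - 90*n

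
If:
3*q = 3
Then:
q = 1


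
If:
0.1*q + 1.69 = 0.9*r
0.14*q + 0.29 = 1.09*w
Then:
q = 7.78571428571429*w - 2.07142857142857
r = 0.865079365079365*w + 1.64761904761905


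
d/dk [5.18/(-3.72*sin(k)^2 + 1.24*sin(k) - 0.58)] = (38.5392*sin(k) - 6.4232)*cos(k)/(3.72*sin(k)^2 - 1.24*sin(k) + 0.58)^2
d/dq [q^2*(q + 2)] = q*(3*q + 4)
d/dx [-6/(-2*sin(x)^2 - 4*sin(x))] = -6*(sin(x) + 1)*cos(x)/((sin(x) + 2)^2*sin(x)^2)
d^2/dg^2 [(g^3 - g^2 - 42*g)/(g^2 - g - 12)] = 60*(-g^3 - 36*g + 12)/(g^6 - 3*g^5 - 33*g^4 + 71*g^3 + 396*g^2 - 432*g - 1728)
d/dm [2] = 0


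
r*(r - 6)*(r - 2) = r^3 - 8*r^2 + 12*r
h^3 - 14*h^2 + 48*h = h*(h - 8)*(h - 6)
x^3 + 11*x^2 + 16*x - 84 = (x - 2)*(x + 6)*(x + 7)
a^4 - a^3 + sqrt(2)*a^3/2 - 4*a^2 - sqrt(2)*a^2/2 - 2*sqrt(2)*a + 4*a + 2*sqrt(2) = (a - 2)*(a - 1)*(a + 2)*(a + sqrt(2)/2)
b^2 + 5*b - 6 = (b - 1)*(b + 6)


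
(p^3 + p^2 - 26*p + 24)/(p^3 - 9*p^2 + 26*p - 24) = (p^2 + 5*p - 6)/(p^2 - 5*p + 6)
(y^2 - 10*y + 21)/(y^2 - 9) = (y - 7)/(y + 3)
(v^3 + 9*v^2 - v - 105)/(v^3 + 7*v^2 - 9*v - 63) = (v + 5)/(v + 3)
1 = 1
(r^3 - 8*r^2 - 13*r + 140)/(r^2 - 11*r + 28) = (r^2 - r - 20)/(r - 4)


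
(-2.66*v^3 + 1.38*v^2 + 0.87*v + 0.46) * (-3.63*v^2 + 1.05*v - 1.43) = 9.6558*v^5 - 7.8024*v^4 + 2.0947*v^3 - 2.7297*v^2 - 0.7611*v - 0.6578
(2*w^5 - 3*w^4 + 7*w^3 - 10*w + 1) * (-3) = -6*w^5 + 9*w^4 - 21*w^3 + 30*w - 3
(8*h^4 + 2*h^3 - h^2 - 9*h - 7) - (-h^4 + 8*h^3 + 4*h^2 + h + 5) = 9*h^4 - 6*h^3 - 5*h^2 - 10*h - 12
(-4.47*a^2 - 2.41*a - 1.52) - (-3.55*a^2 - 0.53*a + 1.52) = -0.92*a^2 - 1.88*a - 3.04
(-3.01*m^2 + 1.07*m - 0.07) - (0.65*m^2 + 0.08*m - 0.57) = -3.66*m^2 + 0.99*m + 0.5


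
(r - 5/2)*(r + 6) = r^2 + 7*r/2 - 15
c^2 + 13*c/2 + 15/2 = (c + 3/2)*(c + 5)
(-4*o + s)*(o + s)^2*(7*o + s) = -28*o^4 - 53*o^3*s - 21*o^2*s^2 + 5*o*s^3 + s^4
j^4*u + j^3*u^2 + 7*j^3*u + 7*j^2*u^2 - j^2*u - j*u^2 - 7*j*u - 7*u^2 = (j - 1)*(j + 7)*(j + u)*(j*u + u)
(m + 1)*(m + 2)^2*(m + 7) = m^4 + 12*m^3 + 43*m^2 + 60*m + 28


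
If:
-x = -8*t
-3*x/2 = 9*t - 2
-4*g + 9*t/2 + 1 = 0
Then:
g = 5/14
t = 2/21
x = 16/21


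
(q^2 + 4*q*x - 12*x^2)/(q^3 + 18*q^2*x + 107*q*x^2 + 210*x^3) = (q - 2*x)/(q^2 + 12*q*x + 35*x^2)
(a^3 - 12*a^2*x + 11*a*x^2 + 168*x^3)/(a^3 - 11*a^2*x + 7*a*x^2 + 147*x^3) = (-a + 8*x)/(-a + 7*x)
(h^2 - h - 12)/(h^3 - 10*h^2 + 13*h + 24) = (h^2 - h - 12)/(h^3 - 10*h^2 + 13*h + 24)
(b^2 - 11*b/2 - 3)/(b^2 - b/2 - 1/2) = (b - 6)/(b - 1)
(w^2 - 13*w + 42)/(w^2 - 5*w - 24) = (-w^2 + 13*w - 42)/(-w^2 + 5*w + 24)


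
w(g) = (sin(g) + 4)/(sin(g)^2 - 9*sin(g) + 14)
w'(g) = (-2*sin(g)*cos(g) + 9*cos(g))*(sin(g) + 4)/(sin(g)^2 - 9*sin(g) + 14)^2 + cos(g)/(sin(g)^2 - 9*sin(g) + 14) = (-8*sin(g) + cos(g)^2 + 49)*cos(g)/(sin(g)^2 - 9*sin(g) + 14)^2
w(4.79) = 0.13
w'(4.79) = 0.01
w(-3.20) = 0.30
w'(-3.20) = -0.27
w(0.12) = 0.32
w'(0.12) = 0.29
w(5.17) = 0.14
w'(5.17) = 0.05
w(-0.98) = 0.14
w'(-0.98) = 0.06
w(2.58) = 0.48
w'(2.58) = -0.43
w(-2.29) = 0.15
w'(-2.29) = -0.08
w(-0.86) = 0.15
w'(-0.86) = 0.08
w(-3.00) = 0.25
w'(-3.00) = -0.22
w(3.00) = 0.32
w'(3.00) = -0.30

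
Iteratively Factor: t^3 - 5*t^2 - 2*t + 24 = (t + 2)*(t^2 - 7*t + 12) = (t - 3)*(t + 2)*(t - 4)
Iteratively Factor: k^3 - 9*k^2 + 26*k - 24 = (k - 4)*(k^2 - 5*k + 6) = (k - 4)*(k - 3)*(k - 2)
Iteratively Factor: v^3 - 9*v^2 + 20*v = (v - 5)*(v^2 - 4*v) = (v - 5)*(v - 4)*(v)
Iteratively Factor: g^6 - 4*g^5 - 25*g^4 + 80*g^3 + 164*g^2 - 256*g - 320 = (g - 2)*(g^5 - 2*g^4 - 29*g^3 + 22*g^2 + 208*g + 160) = (g - 2)*(g + 4)*(g^4 - 6*g^3 - 5*g^2 + 42*g + 40) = (g - 2)*(g + 1)*(g + 4)*(g^3 - 7*g^2 + 2*g + 40) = (g - 4)*(g - 2)*(g + 1)*(g + 4)*(g^2 - 3*g - 10) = (g - 5)*(g - 4)*(g - 2)*(g + 1)*(g + 4)*(g + 2)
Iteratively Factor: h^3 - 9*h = (h - 3)*(h^2 + 3*h) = h*(h - 3)*(h + 3)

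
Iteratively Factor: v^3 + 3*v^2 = (v + 3)*(v^2) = v*(v + 3)*(v)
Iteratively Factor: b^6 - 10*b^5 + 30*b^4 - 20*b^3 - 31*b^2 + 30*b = (b - 2)*(b^5 - 8*b^4 + 14*b^3 + 8*b^2 - 15*b) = (b - 2)*(b - 1)*(b^4 - 7*b^3 + 7*b^2 + 15*b) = (b - 5)*(b - 2)*(b - 1)*(b^3 - 2*b^2 - 3*b) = (b - 5)*(b - 2)*(b - 1)*(b + 1)*(b^2 - 3*b) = b*(b - 5)*(b - 2)*(b - 1)*(b + 1)*(b - 3)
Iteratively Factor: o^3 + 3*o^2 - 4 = (o - 1)*(o^2 + 4*o + 4) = (o - 1)*(o + 2)*(o + 2)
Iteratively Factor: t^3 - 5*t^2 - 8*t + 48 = (t - 4)*(t^2 - t - 12) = (t - 4)^2*(t + 3)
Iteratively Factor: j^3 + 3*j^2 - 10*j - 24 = (j - 3)*(j^2 + 6*j + 8) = (j - 3)*(j + 2)*(j + 4)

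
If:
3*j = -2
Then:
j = -2/3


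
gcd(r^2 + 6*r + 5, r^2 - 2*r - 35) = r + 5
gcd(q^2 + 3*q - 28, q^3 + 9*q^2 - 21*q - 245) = q + 7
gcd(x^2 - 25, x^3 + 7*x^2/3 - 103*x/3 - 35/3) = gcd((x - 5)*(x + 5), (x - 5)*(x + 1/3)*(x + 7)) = x - 5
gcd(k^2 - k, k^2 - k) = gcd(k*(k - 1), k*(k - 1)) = k^2 - k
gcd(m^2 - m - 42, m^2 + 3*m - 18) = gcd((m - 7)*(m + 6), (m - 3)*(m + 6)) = m + 6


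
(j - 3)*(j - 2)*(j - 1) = j^3 - 6*j^2 + 11*j - 6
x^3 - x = x*(x - 1)*(x + 1)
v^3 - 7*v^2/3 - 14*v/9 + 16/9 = (v - 8/3)*(v - 2/3)*(v + 1)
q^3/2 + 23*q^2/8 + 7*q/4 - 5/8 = (q/2 + 1/2)*(q - 1/4)*(q + 5)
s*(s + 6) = s^2 + 6*s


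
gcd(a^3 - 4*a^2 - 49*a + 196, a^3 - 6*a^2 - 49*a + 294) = a^2 - 49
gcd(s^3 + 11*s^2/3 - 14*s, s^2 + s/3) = s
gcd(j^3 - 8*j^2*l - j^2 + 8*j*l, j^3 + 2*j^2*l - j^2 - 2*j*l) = j^2 - j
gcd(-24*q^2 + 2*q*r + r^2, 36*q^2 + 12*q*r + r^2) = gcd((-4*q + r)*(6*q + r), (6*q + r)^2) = 6*q + r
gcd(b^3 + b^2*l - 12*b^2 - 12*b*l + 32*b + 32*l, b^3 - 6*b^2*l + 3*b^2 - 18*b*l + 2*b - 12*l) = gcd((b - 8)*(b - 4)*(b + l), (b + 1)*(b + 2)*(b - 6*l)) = 1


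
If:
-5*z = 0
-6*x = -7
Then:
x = 7/6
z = 0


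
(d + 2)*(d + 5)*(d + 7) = d^3 + 14*d^2 + 59*d + 70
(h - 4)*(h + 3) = h^2 - h - 12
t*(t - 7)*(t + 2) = t^3 - 5*t^2 - 14*t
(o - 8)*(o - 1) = o^2 - 9*o + 8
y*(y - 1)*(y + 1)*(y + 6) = y^4 + 6*y^3 - y^2 - 6*y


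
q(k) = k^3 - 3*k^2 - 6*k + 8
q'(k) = 3*k^2 - 6*k - 6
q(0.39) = 5.26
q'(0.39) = -7.88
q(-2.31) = -6.47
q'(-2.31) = 23.87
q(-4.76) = -139.26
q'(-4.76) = 90.53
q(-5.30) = -193.35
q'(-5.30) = 110.07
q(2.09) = -8.51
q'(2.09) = -5.44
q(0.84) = 1.44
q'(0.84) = -8.92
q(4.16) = 3.11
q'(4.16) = 20.96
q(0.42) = 5.02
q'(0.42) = -7.99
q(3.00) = -10.00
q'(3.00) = 3.00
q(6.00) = 80.00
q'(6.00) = 66.00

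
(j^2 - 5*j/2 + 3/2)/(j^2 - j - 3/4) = 2*(j - 1)/(2*j + 1)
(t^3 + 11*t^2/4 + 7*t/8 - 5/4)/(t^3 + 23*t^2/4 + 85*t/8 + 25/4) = (2*t - 1)/(2*t + 5)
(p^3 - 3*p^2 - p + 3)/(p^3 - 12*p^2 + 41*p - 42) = (p^2 - 1)/(p^2 - 9*p + 14)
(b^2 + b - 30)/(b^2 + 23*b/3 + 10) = 3*(b - 5)/(3*b + 5)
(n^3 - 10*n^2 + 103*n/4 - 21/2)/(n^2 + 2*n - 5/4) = (2*n^2 - 19*n + 42)/(2*n + 5)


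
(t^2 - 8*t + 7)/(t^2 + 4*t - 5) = (t - 7)/(t + 5)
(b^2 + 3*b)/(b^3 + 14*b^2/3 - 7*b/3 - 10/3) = 3*b*(b + 3)/(3*b^3 + 14*b^2 - 7*b - 10)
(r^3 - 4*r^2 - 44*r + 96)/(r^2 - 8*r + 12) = (r^2 - 2*r - 48)/(r - 6)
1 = 1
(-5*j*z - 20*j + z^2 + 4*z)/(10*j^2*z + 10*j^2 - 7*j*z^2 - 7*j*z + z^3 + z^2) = (z + 4)/(-2*j*z - 2*j + z^2 + z)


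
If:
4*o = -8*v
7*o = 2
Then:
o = 2/7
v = -1/7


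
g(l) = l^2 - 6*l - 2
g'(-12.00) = -30.00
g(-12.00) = 214.00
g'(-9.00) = -24.00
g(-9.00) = 133.00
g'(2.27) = -1.46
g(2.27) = -10.47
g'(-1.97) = -9.94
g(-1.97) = 13.70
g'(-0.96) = -7.92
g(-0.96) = 4.68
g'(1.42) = -3.16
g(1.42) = -8.50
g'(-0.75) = -7.50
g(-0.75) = 3.06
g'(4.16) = 2.32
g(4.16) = -9.65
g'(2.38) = -1.24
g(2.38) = -10.62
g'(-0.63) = -7.26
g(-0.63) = 2.18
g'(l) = 2*l - 6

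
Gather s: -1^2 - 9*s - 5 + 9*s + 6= 0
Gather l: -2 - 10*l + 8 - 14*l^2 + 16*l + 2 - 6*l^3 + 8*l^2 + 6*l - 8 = -6*l^3 - 6*l^2 + 12*l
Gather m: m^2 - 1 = m^2 - 1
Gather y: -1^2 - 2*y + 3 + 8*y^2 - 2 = 8*y^2 - 2*y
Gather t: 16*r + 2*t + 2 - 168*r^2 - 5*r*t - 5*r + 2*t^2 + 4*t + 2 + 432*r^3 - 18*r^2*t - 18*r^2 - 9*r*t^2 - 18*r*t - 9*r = 432*r^3 - 186*r^2 + 2*r + t^2*(2 - 9*r) + t*(-18*r^2 - 23*r + 6) + 4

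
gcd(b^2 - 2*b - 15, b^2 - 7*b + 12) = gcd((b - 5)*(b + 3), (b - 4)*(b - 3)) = 1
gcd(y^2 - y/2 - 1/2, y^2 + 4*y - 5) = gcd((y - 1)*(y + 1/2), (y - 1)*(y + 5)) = y - 1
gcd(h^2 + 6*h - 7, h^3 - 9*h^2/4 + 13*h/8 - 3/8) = h - 1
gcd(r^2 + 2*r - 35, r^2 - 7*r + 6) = 1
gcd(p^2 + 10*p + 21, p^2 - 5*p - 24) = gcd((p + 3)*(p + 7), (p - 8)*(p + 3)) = p + 3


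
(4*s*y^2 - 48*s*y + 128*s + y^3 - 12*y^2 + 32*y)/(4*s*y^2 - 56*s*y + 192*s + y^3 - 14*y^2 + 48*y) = (y - 4)/(y - 6)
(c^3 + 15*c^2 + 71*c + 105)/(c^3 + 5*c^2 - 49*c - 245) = (c + 3)/(c - 7)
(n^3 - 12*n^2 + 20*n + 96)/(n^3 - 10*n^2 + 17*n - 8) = (n^2 - 4*n - 12)/(n^2 - 2*n + 1)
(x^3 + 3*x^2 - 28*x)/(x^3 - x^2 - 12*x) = (x + 7)/(x + 3)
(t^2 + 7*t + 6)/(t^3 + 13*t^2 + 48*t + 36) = 1/(t + 6)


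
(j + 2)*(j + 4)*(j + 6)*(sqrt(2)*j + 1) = sqrt(2)*j^4 + j^3 + 12*sqrt(2)*j^3 + 12*j^2 + 44*sqrt(2)*j^2 + 44*j + 48*sqrt(2)*j + 48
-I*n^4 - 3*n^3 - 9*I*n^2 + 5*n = n*(n - 5*I)*(n + I)*(-I*n + 1)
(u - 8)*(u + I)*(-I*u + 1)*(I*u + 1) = u^4 - 8*u^3 + I*u^3 + u^2 - 8*I*u^2 - 8*u + I*u - 8*I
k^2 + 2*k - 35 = (k - 5)*(k + 7)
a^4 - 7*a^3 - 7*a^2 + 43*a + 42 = (a - 7)*(a - 3)*(a + 1)*(a + 2)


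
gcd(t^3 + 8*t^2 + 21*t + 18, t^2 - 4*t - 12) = t + 2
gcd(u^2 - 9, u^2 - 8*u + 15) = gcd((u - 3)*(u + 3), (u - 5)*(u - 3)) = u - 3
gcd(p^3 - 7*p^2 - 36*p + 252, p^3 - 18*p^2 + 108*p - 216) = p - 6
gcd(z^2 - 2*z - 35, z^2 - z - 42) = z - 7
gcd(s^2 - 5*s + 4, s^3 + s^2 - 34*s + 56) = s - 4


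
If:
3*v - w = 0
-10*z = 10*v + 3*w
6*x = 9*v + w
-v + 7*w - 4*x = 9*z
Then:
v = 0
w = 0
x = 0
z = 0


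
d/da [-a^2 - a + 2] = -2*a - 1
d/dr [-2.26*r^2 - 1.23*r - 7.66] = -4.52*r - 1.23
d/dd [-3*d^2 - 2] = -6*d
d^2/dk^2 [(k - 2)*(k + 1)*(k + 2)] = 6*k + 2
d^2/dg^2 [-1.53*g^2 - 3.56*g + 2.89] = -3.06000000000000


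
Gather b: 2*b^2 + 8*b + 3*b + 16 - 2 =2*b^2 + 11*b + 14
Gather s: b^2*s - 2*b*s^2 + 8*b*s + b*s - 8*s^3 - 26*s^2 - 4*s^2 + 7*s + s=-8*s^3 + s^2*(-2*b - 30) + s*(b^2 + 9*b + 8)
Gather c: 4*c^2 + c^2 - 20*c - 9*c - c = 5*c^2 - 30*c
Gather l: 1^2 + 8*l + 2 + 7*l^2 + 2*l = 7*l^2 + 10*l + 3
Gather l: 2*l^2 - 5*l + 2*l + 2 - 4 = 2*l^2 - 3*l - 2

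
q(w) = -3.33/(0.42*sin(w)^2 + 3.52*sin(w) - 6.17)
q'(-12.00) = 0.64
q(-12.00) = 0.80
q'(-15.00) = -0.11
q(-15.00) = 0.40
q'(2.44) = -0.75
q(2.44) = 0.89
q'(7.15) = 0.85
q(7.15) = 1.03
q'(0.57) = 0.65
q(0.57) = 0.80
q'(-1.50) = 0.01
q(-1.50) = 0.36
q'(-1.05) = 0.06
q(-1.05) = 0.37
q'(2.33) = -0.82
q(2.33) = 0.98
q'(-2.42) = -0.11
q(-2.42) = 0.40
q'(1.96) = -0.83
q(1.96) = 1.30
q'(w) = -3.33*(-0.84*sin(w)*cos(w) - 3.52*cos(w))/(0.42*sin(w)^2 + 3.52*sin(w) - 6.17)^2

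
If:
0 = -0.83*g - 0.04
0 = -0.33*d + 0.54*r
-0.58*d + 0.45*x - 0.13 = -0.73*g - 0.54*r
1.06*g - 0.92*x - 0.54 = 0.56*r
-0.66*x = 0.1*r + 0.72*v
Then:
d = -1.09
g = -0.05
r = -0.67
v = 0.31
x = -0.24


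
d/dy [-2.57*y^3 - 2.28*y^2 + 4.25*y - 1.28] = -7.71*y^2 - 4.56*y + 4.25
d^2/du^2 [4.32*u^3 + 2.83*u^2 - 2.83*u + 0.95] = 25.92*u + 5.66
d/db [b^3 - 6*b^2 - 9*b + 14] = 3*b^2 - 12*b - 9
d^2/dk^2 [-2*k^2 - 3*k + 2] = -4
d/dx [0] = 0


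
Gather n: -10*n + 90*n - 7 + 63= 80*n + 56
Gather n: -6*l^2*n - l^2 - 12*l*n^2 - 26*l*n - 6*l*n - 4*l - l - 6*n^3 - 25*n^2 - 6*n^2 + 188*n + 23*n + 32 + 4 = -l^2 - 5*l - 6*n^3 + n^2*(-12*l - 31) + n*(-6*l^2 - 32*l + 211) + 36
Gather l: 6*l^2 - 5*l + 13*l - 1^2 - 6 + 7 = 6*l^2 + 8*l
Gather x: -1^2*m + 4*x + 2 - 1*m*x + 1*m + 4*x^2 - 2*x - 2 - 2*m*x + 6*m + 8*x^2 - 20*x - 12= 6*m + 12*x^2 + x*(-3*m - 18) - 12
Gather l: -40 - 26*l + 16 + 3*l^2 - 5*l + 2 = 3*l^2 - 31*l - 22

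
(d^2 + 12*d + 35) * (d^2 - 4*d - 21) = d^4 + 8*d^3 - 34*d^2 - 392*d - 735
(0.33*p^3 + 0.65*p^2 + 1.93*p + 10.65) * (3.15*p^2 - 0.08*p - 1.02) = 1.0395*p^5 + 2.0211*p^4 + 5.6909*p^3 + 32.7301*p^2 - 2.8206*p - 10.863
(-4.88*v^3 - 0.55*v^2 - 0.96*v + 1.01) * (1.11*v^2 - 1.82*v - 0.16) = -5.4168*v^5 + 8.2711*v^4 + 0.7162*v^3 + 2.9563*v^2 - 1.6846*v - 0.1616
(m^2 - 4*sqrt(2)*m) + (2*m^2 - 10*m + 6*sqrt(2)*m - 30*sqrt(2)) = 3*m^2 - 10*m + 2*sqrt(2)*m - 30*sqrt(2)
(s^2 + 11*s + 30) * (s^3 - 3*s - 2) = s^5 + 11*s^4 + 27*s^3 - 35*s^2 - 112*s - 60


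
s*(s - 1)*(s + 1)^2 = s^4 + s^3 - s^2 - s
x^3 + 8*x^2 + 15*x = x*(x + 3)*(x + 5)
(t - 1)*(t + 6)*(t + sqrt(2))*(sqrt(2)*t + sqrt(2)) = sqrt(2)*t^4 + 2*t^3 + 6*sqrt(2)*t^3 - sqrt(2)*t^2 + 12*t^2 - 6*sqrt(2)*t - 2*t - 12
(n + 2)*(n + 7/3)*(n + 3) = n^3 + 22*n^2/3 + 53*n/3 + 14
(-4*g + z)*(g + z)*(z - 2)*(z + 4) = -4*g^2*z^2 - 8*g^2*z + 32*g^2 - 3*g*z^3 - 6*g*z^2 + 24*g*z + z^4 + 2*z^3 - 8*z^2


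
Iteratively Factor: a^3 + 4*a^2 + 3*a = (a + 1)*(a^2 + 3*a) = a*(a + 1)*(a + 3)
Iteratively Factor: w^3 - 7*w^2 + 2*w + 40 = (w - 5)*(w^2 - 2*w - 8) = (w - 5)*(w - 4)*(w + 2)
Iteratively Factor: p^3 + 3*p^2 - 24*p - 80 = (p + 4)*(p^2 - p - 20) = (p - 5)*(p + 4)*(p + 4)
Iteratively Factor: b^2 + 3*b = (b + 3)*(b)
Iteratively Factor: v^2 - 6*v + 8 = (v - 2)*(v - 4)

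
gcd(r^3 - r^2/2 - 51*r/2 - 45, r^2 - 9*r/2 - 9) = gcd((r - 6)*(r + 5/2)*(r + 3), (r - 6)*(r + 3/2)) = r - 6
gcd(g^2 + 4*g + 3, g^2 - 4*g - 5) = g + 1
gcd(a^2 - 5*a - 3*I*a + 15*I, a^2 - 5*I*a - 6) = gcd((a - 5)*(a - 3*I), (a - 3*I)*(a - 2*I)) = a - 3*I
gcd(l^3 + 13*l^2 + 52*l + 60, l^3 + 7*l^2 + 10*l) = l^2 + 7*l + 10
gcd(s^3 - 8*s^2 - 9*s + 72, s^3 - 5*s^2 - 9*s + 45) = s^2 - 9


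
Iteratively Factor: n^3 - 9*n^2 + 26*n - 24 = (n - 3)*(n^2 - 6*n + 8) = (n - 3)*(n - 2)*(n - 4)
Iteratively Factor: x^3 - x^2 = (x - 1)*(x^2) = x*(x - 1)*(x)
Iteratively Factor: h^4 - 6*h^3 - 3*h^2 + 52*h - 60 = (h - 2)*(h^3 - 4*h^2 - 11*h + 30) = (h - 5)*(h - 2)*(h^2 + h - 6) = (h - 5)*(h - 2)*(h + 3)*(h - 2)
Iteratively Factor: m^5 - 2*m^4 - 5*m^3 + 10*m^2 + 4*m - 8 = (m - 2)*(m^4 - 5*m^2 + 4) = (m - 2)*(m + 2)*(m^3 - 2*m^2 - m + 2) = (m - 2)*(m + 1)*(m + 2)*(m^2 - 3*m + 2) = (m - 2)*(m - 1)*(m + 1)*(m + 2)*(m - 2)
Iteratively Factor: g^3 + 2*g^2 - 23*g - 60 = (g + 4)*(g^2 - 2*g - 15) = (g + 3)*(g + 4)*(g - 5)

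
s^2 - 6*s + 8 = (s - 4)*(s - 2)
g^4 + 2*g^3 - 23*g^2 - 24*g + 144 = (g - 3)^2*(g + 4)^2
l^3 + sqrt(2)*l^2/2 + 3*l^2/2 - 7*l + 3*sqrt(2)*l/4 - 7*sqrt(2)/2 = (l - 2)*(l + 7/2)*(l + sqrt(2)/2)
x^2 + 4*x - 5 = (x - 1)*(x + 5)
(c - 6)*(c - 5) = c^2 - 11*c + 30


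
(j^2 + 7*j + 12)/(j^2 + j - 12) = (j + 3)/(j - 3)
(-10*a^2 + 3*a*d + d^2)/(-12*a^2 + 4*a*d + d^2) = (5*a + d)/(6*a + d)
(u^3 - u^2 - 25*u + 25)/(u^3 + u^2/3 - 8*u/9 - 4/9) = 9*(u^2 - 25)/(9*u^2 + 12*u + 4)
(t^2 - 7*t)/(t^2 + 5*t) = (t - 7)/(t + 5)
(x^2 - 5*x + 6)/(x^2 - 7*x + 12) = (x - 2)/(x - 4)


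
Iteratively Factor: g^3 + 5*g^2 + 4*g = (g + 1)*(g^2 + 4*g) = (g + 1)*(g + 4)*(g)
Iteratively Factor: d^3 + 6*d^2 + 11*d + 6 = (d + 3)*(d^2 + 3*d + 2) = (d + 1)*(d + 3)*(d + 2)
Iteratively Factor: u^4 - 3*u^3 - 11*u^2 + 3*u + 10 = (u - 5)*(u^3 + 2*u^2 - u - 2) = (u - 5)*(u + 1)*(u^2 + u - 2) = (u - 5)*(u + 1)*(u + 2)*(u - 1)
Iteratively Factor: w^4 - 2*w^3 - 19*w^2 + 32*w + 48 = (w - 4)*(w^3 + 2*w^2 - 11*w - 12) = (w - 4)*(w - 3)*(w^2 + 5*w + 4) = (w - 4)*(w - 3)*(w + 4)*(w + 1)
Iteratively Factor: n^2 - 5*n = (n)*(n - 5)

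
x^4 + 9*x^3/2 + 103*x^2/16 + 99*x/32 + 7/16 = (x + 1/4)*(x + 1/2)*(x + 7/4)*(x + 2)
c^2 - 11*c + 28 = (c - 7)*(c - 4)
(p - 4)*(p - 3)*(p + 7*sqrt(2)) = p^3 - 7*p^2 + 7*sqrt(2)*p^2 - 49*sqrt(2)*p + 12*p + 84*sqrt(2)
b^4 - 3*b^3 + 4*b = b*(b - 2)^2*(b + 1)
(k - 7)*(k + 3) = k^2 - 4*k - 21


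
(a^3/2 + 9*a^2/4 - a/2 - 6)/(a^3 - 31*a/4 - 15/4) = (-2*a^3 - 9*a^2 + 2*a + 24)/(-4*a^3 + 31*a + 15)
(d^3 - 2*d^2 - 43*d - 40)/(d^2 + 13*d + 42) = (d^3 - 2*d^2 - 43*d - 40)/(d^2 + 13*d + 42)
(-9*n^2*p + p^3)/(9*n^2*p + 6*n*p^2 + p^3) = (-3*n + p)/(3*n + p)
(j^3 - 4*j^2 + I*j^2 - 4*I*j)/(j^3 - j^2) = (j^2 + j*(-4 + I) - 4*I)/(j*(j - 1))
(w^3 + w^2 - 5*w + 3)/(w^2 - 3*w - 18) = (w^2 - 2*w + 1)/(w - 6)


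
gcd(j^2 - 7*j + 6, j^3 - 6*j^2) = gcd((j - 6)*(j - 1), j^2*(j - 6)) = j - 6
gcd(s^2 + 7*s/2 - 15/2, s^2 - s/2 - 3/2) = s - 3/2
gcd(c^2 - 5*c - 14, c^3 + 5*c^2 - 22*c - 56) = c + 2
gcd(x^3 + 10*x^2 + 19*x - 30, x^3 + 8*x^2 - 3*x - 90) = x^2 + 11*x + 30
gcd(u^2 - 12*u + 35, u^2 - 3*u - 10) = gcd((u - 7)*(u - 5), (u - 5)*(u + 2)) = u - 5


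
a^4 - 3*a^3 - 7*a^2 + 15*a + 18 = (a - 3)^2*(a + 1)*(a + 2)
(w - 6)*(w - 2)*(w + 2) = w^3 - 6*w^2 - 4*w + 24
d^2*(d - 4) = d^3 - 4*d^2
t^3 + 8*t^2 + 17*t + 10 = (t + 1)*(t + 2)*(t + 5)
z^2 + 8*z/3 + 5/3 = (z + 1)*(z + 5/3)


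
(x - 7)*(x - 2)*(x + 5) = x^3 - 4*x^2 - 31*x + 70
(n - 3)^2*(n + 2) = n^3 - 4*n^2 - 3*n + 18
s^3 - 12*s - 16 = (s - 4)*(s + 2)^2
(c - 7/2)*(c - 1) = c^2 - 9*c/2 + 7/2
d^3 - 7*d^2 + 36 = (d - 6)*(d - 3)*(d + 2)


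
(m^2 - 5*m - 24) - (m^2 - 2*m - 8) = -3*m - 16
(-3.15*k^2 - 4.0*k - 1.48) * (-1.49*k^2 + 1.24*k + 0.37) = 4.6935*k^4 + 2.054*k^3 - 3.9203*k^2 - 3.3152*k - 0.5476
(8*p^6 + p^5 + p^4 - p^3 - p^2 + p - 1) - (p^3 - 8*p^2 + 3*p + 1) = 8*p^6 + p^5 + p^4 - 2*p^3 + 7*p^2 - 2*p - 2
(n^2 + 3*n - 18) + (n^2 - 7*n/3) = 2*n^2 + 2*n/3 - 18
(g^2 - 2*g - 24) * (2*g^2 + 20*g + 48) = 2*g^4 + 16*g^3 - 40*g^2 - 576*g - 1152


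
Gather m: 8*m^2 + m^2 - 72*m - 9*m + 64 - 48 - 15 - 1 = 9*m^2 - 81*m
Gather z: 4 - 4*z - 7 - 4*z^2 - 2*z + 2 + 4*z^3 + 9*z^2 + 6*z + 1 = 4*z^3 + 5*z^2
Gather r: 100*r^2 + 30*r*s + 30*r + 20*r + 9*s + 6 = 100*r^2 + r*(30*s + 50) + 9*s + 6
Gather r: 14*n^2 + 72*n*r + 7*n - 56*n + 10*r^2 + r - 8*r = 14*n^2 - 49*n + 10*r^2 + r*(72*n - 7)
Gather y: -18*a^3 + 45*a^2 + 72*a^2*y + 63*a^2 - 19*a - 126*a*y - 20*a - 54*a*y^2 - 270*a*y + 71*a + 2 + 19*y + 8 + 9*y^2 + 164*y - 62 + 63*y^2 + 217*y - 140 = -18*a^3 + 108*a^2 + 32*a + y^2*(72 - 54*a) + y*(72*a^2 - 396*a + 400) - 192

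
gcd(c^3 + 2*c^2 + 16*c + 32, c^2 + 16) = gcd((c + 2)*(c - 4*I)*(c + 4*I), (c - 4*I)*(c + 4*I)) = c^2 + 16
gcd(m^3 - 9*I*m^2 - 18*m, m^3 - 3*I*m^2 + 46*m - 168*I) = m - 6*I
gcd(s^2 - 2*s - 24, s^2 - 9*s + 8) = 1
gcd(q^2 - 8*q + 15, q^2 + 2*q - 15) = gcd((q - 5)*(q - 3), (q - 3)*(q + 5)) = q - 3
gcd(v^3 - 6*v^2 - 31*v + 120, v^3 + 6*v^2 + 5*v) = v + 5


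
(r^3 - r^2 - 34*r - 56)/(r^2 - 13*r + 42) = (r^2 + 6*r + 8)/(r - 6)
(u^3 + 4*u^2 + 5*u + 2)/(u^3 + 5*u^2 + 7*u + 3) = (u + 2)/(u + 3)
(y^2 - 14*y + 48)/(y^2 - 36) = (y - 8)/(y + 6)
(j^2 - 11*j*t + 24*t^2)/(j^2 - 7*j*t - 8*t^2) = (j - 3*t)/(j + t)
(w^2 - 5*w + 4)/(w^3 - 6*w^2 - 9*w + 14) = (w - 4)/(w^2 - 5*w - 14)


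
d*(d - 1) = d^2 - d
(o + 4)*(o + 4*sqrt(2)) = o^2 + 4*o + 4*sqrt(2)*o + 16*sqrt(2)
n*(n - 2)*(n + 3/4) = n^3 - 5*n^2/4 - 3*n/2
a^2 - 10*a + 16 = (a - 8)*(a - 2)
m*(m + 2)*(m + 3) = m^3 + 5*m^2 + 6*m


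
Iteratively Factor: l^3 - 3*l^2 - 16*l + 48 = (l - 4)*(l^2 + l - 12) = (l - 4)*(l - 3)*(l + 4)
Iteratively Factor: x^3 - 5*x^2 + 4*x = (x)*(x^2 - 5*x + 4) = x*(x - 4)*(x - 1)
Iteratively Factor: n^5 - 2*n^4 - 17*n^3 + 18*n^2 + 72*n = (n)*(n^4 - 2*n^3 - 17*n^2 + 18*n + 72) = n*(n - 3)*(n^3 + n^2 - 14*n - 24) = n*(n - 4)*(n - 3)*(n^2 + 5*n + 6) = n*(n - 4)*(n - 3)*(n + 2)*(n + 3)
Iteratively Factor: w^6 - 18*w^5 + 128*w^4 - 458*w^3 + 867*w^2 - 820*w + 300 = (w - 2)*(w^5 - 16*w^4 + 96*w^3 - 266*w^2 + 335*w - 150) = (w - 2)^2*(w^4 - 14*w^3 + 68*w^2 - 130*w + 75) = (w - 5)*(w - 2)^2*(w^3 - 9*w^2 + 23*w - 15) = (w - 5)^2*(w - 2)^2*(w^2 - 4*w + 3) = (w - 5)^2*(w - 3)*(w - 2)^2*(w - 1)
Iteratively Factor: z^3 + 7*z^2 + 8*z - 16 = (z - 1)*(z^2 + 8*z + 16) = (z - 1)*(z + 4)*(z + 4)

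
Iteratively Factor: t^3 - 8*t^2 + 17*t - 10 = (t - 5)*(t^2 - 3*t + 2) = (t - 5)*(t - 2)*(t - 1)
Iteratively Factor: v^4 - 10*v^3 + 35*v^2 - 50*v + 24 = (v - 1)*(v^3 - 9*v^2 + 26*v - 24) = (v - 2)*(v - 1)*(v^2 - 7*v + 12) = (v - 3)*(v - 2)*(v - 1)*(v - 4)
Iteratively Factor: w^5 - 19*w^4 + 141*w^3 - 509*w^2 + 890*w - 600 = (w - 5)*(w^4 - 14*w^3 + 71*w^2 - 154*w + 120) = (w - 5)^2*(w^3 - 9*w^2 + 26*w - 24) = (w - 5)^2*(w - 3)*(w^2 - 6*w + 8) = (w - 5)^2*(w - 3)*(w - 2)*(w - 4)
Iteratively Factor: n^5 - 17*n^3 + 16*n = (n)*(n^4 - 17*n^2 + 16) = n*(n - 1)*(n^3 + n^2 - 16*n - 16) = n*(n - 1)*(n + 1)*(n^2 - 16) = n*(n - 1)*(n + 1)*(n + 4)*(n - 4)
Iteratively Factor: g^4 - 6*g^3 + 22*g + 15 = (g - 3)*(g^3 - 3*g^2 - 9*g - 5) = (g - 5)*(g - 3)*(g^2 + 2*g + 1) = (g - 5)*(g - 3)*(g + 1)*(g + 1)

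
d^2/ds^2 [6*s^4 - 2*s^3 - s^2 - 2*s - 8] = 72*s^2 - 12*s - 2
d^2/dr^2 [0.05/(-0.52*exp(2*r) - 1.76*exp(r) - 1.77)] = ((0.104*exp(r) + 0.088)*(0.52*exp(2*r) + 1.76*exp(r) + 1.77) - 0.05*(1.04*exp(r) + 1.76)*(2.08*exp(r) + 3.52)*exp(r))*exp(r)/(0.52*exp(2*r) + 1.76*exp(r) + 1.77)^3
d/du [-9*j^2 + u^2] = 2*u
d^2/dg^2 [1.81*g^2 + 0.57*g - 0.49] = 3.62000000000000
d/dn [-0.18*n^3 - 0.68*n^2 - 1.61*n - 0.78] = -0.54*n^2 - 1.36*n - 1.61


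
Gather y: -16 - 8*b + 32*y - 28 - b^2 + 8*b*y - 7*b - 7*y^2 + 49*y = -b^2 - 15*b - 7*y^2 + y*(8*b + 81) - 44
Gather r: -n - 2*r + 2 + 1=-n - 2*r + 3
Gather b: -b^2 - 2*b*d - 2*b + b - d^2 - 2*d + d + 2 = -b^2 + b*(-2*d - 1) - d^2 - d + 2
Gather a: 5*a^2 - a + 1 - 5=5*a^2 - a - 4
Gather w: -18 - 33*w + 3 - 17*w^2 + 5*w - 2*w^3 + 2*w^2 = -2*w^3 - 15*w^2 - 28*w - 15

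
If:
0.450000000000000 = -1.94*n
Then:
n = -0.23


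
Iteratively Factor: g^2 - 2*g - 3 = (g - 3)*(g + 1)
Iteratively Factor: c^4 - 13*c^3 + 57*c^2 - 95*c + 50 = (c - 5)*(c^3 - 8*c^2 + 17*c - 10) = (c - 5)*(c - 1)*(c^2 - 7*c + 10) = (c - 5)^2*(c - 1)*(c - 2)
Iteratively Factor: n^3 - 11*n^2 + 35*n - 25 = (n - 5)*(n^2 - 6*n + 5) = (n - 5)*(n - 1)*(n - 5)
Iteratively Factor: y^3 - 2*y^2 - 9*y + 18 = (y + 3)*(y^2 - 5*y + 6) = (y - 3)*(y + 3)*(y - 2)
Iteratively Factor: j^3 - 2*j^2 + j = (j - 1)*(j^2 - j) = (j - 1)^2*(j)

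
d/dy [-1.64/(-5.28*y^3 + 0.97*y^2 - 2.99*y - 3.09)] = (-25.9776*y^2 + 3.1816*y - 4.9036)/(5.28*y^3 - 0.97*y^2 + 2.99*y + 3.09)^2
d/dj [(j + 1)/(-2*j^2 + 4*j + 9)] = (-2*j^2 + 4*j + 4*(j - 1)*(j + 1) + 9)/(-2*j^2 + 4*j + 9)^2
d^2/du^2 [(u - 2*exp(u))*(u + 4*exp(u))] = 2*u*exp(u) - 32*exp(2*u) + 4*exp(u) + 2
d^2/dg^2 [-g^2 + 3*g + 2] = -2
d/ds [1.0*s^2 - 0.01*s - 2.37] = 2.0*s - 0.01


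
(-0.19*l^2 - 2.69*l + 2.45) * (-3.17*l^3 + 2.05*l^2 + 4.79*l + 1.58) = 0.6023*l^5 + 8.1378*l^4 - 14.1911*l^3 - 8.1628*l^2 + 7.4853*l + 3.871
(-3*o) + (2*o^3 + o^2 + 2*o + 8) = 2*o^3 + o^2 - o + 8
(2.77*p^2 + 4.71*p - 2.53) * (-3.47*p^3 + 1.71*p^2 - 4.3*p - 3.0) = -9.6119*p^5 - 11.607*p^4 + 4.9222*p^3 - 32.8893*p^2 - 3.251*p + 7.59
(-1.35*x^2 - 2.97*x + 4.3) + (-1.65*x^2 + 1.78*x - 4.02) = -3.0*x^2 - 1.19*x + 0.28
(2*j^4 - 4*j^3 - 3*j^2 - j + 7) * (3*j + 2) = 6*j^5 - 8*j^4 - 17*j^3 - 9*j^2 + 19*j + 14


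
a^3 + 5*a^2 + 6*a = a*(a + 2)*(a + 3)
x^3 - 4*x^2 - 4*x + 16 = (x - 4)*(x - 2)*(x + 2)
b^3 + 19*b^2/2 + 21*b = b*(b + 7/2)*(b + 6)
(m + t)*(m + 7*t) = m^2 + 8*m*t + 7*t^2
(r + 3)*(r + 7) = r^2 + 10*r + 21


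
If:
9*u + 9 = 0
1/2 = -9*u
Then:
No Solution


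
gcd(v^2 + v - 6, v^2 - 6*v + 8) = v - 2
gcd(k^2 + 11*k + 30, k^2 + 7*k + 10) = k + 5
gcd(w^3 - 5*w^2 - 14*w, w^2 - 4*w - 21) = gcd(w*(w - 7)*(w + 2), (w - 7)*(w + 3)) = w - 7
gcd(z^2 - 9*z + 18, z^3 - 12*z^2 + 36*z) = z - 6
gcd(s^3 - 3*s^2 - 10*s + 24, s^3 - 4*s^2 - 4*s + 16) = s^2 - 6*s + 8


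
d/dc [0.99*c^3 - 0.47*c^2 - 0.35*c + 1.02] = 2.97*c^2 - 0.94*c - 0.35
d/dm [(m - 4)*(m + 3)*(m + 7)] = 3*m^2 + 12*m - 19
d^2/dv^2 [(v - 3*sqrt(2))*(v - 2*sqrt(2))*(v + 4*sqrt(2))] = 6*v - 2*sqrt(2)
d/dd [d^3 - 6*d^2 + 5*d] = 3*d^2 - 12*d + 5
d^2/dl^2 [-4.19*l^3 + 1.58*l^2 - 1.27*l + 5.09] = 3.16 - 25.14*l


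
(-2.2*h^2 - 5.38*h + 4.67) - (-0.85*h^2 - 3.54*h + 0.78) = -1.35*h^2 - 1.84*h + 3.89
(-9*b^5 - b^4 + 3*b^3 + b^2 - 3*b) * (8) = -72*b^5 - 8*b^4 + 24*b^3 + 8*b^2 - 24*b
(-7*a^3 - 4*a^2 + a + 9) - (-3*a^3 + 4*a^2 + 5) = -4*a^3 - 8*a^2 + a + 4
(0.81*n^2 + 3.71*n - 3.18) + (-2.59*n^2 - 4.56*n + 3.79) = -1.78*n^2 - 0.85*n + 0.61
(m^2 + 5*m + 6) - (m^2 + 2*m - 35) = 3*m + 41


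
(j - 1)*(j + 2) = j^2 + j - 2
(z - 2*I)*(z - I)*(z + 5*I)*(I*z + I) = I*z^4 - 2*z^3 + I*z^3 - 2*z^2 + 13*I*z^2 + 10*z + 13*I*z + 10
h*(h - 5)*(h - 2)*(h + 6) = h^4 - h^3 - 32*h^2 + 60*h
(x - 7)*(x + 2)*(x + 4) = x^3 - x^2 - 34*x - 56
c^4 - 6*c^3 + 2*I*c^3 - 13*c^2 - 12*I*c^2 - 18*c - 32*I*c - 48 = (c - 8)*(c + 2)*(c - I)*(c + 3*I)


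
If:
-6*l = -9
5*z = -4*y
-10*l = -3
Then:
No Solution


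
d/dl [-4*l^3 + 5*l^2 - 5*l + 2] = -12*l^2 + 10*l - 5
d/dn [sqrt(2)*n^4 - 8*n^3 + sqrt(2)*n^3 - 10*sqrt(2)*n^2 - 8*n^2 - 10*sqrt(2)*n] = 4*sqrt(2)*n^3 - 24*n^2 + 3*sqrt(2)*n^2 - 20*sqrt(2)*n - 16*n - 10*sqrt(2)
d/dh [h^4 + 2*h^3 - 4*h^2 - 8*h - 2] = 4*h^3 + 6*h^2 - 8*h - 8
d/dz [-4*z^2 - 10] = -8*z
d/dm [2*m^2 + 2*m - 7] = 4*m + 2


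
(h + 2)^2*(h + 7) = h^3 + 11*h^2 + 32*h + 28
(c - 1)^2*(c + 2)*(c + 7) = c^4 + 7*c^3 - 3*c^2 - 19*c + 14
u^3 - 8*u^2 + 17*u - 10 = (u - 5)*(u - 2)*(u - 1)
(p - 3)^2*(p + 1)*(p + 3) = p^4 - 2*p^3 - 12*p^2 + 18*p + 27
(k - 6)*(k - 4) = k^2 - 10*k + 24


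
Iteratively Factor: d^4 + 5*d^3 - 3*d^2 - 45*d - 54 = (d + 2)*(d^3 + 3*d^2 - 9*d - 27) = (d - 3)*(d + 2)*(d^2 + 6*d + 9) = (d - 3)*(d + 2)*(d + 3)*(d + 3)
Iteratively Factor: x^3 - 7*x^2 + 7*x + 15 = (x - 5)*(x^2 - 2*x - 3) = (x - 5)*(x - 3)*(x + 1)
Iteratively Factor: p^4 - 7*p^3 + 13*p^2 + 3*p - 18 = (p - 2)*(p^3 - 5*p^2 + 3*p + 9) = (p - 2)*(p + 1)*(p^2 - 6*p + 9) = (p - 3)*(p - 2)*(p + 1)*(p - 3)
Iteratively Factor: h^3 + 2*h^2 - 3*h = (h - 1)*(h^2 + 3*h) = h*(h - 1)*(h + 3)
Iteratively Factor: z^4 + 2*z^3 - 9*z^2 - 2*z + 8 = (z + 1)*(z^3 + z^2 - 10*z + 8) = (z - 1)*(z + 1)*(z^2 + 2*z - 8) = (z - 2)*(z - 1)*(z + 1)*(z + 4)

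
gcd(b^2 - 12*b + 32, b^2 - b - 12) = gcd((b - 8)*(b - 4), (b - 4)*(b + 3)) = b - 4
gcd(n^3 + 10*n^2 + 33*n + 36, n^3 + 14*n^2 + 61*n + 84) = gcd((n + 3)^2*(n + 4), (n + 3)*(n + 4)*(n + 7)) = n^2 + 7*n + 12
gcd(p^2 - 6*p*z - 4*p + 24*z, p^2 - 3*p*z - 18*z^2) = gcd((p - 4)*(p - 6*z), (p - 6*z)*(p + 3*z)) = -p + 6*z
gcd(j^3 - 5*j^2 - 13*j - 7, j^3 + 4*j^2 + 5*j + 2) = j^2 + 2*j + 1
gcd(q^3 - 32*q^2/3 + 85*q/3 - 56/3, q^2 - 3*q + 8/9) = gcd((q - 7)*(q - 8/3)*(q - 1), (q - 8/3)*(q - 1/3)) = q - 8/3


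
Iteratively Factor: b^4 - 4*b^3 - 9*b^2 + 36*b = (b - 3)*(b^3 - b^2 - 12*b) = (b - 4)*(b - 3)*(b^2 + 3*b) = (b - 4)*(b - 3)*(b + 3)*(b)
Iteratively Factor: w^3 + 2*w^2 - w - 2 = (w + 2)*(w^2 - 1) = (w - 1)*(w + 2)*(w + 1)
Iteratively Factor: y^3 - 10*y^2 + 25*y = (y - 5)*(y^2 - 5*y) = (y - 5)^2*(y)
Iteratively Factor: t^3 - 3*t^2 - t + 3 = (t + 1)*(t^2 - 4*t + 3) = (t - 1)*(t + 1)*(t - 3)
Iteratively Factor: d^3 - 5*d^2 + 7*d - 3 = (d - 1)*(d^2 - 4*d + 3) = (d - 3)*(d - 1)*(d - 1)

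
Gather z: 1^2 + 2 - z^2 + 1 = 4 - z^2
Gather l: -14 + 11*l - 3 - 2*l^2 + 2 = -2*l^2 + 11*l - 15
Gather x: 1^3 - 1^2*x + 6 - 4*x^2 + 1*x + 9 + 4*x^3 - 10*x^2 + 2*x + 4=4*x^3 - 14*x^2 + 2*x + 20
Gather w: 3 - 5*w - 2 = 1 - 5*w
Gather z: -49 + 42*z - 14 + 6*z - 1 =48*z - 64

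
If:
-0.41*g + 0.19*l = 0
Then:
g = 0.463414634146341*l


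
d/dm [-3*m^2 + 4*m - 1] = 4 - 6*m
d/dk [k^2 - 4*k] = 2*k - 4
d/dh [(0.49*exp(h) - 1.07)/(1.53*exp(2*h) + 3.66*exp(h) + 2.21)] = (-0.7497*exp(2*h) + 3.2742*exp(h) + 4.9991)*exp(h)/(2.3409*exp(4*h) + 11.1996*exp(3*h) + 20.1582*exp(2*h) + 16.1772*exp(h) + 4.8841)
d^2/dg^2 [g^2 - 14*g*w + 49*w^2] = 2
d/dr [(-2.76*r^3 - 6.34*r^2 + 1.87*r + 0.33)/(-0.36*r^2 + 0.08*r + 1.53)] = (0.9936*r^4 - 0.4416*r^3 - 12.5024*r^2 - 19.1628*r + 2.8347)/(0.1296*r^4 - 0.0576*r^3 - 1.0952*r^2 + 0.2448*r + 2.3409)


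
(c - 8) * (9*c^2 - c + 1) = 9*c^3 - 73*c^2 + 9*c - 8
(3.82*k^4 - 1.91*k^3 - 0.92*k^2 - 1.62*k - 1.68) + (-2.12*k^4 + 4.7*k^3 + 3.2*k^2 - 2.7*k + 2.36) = 1.7*k^4 + 2.79*k^3 + 2.28*k^2 - 4.32*k + 0.68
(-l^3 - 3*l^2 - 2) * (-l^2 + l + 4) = l^5 + 2*l^4 - 7*l^3 - 10*l^2 - 2*l - 8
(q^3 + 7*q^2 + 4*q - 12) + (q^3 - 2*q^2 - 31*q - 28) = 2*q^3 + 5*q^2 - 27*q - 40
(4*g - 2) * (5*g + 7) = 20*g^2 + 18*g - 14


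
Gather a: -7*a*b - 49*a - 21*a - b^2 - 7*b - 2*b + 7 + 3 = a*(-7*b - 70) - b^2 - 9*b + 10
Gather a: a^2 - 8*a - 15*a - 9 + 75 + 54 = a^2 - 23*a + 120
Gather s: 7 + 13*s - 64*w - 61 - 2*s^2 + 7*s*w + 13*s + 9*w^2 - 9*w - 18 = -2*s^2 + s*(7*w + 26) + 9*w^2 - 73*w - 72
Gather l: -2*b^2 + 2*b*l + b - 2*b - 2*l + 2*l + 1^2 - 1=-2*b^2 + 2*b*l - b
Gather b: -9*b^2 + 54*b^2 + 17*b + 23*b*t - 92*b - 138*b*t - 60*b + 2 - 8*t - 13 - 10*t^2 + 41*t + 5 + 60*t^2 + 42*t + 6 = 45*b^2 + b*(-115*t - 135) + 50*t^2 + 75*t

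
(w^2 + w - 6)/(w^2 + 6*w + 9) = (w - 2)/(w + 3)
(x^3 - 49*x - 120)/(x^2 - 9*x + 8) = (x^2 + 8*x + 15)/(x - 1)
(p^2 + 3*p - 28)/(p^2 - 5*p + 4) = (p + 7)/(p - 1)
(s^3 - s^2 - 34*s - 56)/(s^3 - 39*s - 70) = (s + 4)/(s + 5)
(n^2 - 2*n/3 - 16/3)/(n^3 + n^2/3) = (3*n^2 - 2*n - 16)/(n^2*(3*n + 1))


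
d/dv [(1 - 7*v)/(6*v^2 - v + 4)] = (-42*v^2 + 7*v + (7*v - 1)*(12*v - 1) - 28)/(6*v^2 - v + 4)^2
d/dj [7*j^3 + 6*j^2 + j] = 21*j^2 + 12*j + 1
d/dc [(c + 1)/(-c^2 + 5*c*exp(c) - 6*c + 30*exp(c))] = (-c^2 + 5*c*exp(c) - 6*c - (c + 1)*(5*c*exp(c) - 2*c + 35*exp(c) - 6) + 30*exp(c))/(c^2 - 5*c*exp(c) + 6*c - 30*exp(c))^2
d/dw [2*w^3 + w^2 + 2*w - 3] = 6*w^2 + 2*w + 2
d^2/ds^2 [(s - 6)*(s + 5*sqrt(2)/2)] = 2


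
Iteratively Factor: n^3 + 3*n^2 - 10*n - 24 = (n + 4)*(n^2 - n - 6) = (n - 3)*(n + 4)*(n + 2)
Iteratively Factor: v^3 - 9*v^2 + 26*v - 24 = (v - 3)*(v^2 - 6*v + 8) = (v - 3)*(v - 2)*(v - 4)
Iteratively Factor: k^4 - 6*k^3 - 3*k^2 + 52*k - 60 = (k - 2)*(k^3 - 4*k^2 - 11*k + 30) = (k - 2)*(k + 3)*(k^2 - 7*k + 10) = (k - 5)*(k - 2)*(k + 3)*(k - 2)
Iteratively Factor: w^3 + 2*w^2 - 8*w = (w)*(w^2 + 2*w - 8) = w*(w - 2)*(w + 4)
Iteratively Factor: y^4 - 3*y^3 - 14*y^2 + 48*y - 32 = (y - 1)*(y^3 - 2*y^2 - 16*y + 32) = (y - 4)*(y - 1)*(y^2 + 2*y - 8) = (y - 4)*(y - 2)*(y - 1)*(y + 4)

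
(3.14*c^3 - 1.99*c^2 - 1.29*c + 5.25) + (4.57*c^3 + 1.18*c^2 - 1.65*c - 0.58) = 7.71*c^3 - 0.81*c^2 - 2.94*c + 4.67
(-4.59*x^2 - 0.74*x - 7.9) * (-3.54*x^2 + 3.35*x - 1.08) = 16.2486*x^4 - 12.7569*x^3 + 30.4442*x^2 - 25.6658*x + 8.532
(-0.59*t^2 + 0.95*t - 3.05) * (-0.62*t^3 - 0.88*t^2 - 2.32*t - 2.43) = 0.3658*t^5 - 0.0698*t^4 + 2.4238*t^3 + 1.9137*t^2 + 4.7675*t + 7.4115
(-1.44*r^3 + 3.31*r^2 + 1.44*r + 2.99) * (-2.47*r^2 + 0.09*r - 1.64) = 3.5568*r^5 - 8.3053*r^4 - 0.8973*r^3 - 12.6841*r^2 - 2.0925*r - 4.9036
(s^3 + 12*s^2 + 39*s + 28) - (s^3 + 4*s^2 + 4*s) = 8*s^2 + 35*s + 28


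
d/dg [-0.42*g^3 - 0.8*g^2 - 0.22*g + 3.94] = -1.26*g^2 - 1.6*g - 0.22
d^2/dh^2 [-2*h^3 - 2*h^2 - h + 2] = -12*h - 4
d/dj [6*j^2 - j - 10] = 12*j - 1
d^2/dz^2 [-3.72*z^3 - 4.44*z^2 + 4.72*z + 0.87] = -22.32*z - 8.88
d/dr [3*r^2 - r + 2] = 6*r - 1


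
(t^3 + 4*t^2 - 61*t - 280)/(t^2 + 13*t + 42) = (t^2 - 3*t - 40)/(t + 6)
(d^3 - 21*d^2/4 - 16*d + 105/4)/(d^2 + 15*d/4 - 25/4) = (d^2 - 4*d - 21)/(d + 5)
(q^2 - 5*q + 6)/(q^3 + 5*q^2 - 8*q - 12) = (q - 3)/(q^2 + 7*q + 6)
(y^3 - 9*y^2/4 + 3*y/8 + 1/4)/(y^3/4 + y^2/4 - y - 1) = (4*y^2 - y - 1/2)/(y^2 + 3*y + 2)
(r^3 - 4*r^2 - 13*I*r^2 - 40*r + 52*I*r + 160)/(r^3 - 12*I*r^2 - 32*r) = (r^2 - r*(4 + 5*I) + 20*I)/(r*(r - 4*I))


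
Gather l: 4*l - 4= 4*l - 4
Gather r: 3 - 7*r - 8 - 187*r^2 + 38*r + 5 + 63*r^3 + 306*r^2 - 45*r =63*r^3 + 119*r^2 - 14*r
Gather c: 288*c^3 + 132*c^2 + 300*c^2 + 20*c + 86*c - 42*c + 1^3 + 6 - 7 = 288*c^3 + 432*c^2 + 64*c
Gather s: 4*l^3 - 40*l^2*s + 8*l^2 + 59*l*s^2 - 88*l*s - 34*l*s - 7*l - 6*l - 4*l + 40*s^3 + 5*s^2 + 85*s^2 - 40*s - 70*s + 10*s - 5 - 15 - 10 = 4*l^3 + 8*l^2 - 17*l + 40*s^3 + s^2*(59*l + 90) + s*(-40*l^2 - 122*l - 100) - 30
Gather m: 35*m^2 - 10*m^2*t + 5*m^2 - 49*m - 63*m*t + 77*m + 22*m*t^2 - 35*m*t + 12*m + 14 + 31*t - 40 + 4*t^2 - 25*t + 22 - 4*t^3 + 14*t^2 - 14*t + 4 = m^2*(40 - 10*t) + m*(22*t^2 - 98*t + 40) - 4*t^3 + 18*t^2 - 8*t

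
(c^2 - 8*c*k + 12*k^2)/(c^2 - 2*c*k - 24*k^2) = (c - 2*k)/(c + 4*k)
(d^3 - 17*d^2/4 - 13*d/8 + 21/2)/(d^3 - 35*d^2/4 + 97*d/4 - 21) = (d + 3/2)/(d - 3)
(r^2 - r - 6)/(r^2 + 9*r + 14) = (r - 3)/(r + 7)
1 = 1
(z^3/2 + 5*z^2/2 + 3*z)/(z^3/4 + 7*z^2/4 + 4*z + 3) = 2*z/(z + 2)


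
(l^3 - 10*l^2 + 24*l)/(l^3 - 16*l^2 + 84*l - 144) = l/(l - 6)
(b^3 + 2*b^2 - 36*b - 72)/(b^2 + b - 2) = (b^2 - 36)/(b - 1)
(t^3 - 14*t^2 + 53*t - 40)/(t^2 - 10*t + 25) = (t^2 - 9*t + 8)/(t - 5)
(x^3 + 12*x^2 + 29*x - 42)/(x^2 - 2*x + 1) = (x^2 + 13*x + 42)/(x - 1)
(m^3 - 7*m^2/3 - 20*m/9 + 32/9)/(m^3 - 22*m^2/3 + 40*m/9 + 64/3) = (m - 1)/(m - 6)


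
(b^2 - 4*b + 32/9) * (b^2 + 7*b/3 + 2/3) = b^4 - 5*b^3/3 - 46*b^2/9 + 152*b/27 + 64/27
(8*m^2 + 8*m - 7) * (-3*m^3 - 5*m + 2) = -24*m^5 - 24*m^4 - 19*m^3 - 24*m^2 + 51*m - 14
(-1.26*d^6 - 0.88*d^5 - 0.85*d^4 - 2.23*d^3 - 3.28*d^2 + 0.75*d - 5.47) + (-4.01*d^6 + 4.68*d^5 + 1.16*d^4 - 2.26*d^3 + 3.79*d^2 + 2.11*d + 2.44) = -5.27*d^6 + 3.8*d^5 + 0.31*d^4 - 4.49*d^3 + 0.51*d^2 + 2.86*d - 3.03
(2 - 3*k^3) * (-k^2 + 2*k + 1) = 3*k^5 - 6*k^4 - 3*k^3 - 2*k^2 + 4*k + 2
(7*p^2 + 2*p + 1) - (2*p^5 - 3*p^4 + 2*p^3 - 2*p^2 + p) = -2*p^5 + 3*p^4 - 2*p^3 + 9*p^2 + p + 1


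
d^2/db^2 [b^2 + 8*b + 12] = 2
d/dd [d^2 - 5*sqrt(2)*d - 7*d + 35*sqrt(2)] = 2*d - 5*sqrt(2) - 7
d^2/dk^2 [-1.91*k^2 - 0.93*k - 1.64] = -3.82000000000000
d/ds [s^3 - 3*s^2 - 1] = 3*s*(s - 2)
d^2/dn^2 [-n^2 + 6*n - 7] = -2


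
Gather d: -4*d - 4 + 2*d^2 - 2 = 2*d^2 - 4*d - 6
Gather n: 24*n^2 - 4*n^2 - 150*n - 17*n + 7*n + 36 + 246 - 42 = 20*n^2 - 160*n + 240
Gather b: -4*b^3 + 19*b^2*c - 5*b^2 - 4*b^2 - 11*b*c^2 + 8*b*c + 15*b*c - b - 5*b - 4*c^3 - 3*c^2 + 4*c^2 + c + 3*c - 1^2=-4*b^3 + b^2*(19*c - 9) + b*(-11*c^2 + 23*c - 6) - 4*c^3 + c^2 + 4*c - 1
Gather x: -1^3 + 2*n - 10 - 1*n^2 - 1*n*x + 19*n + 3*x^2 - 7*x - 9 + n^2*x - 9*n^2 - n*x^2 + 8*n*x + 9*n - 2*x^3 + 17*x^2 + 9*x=-10*n^2 + 30*n - 2*x^3 + x^2*(20 - n) + x*(n^2 + 7*n + 2) - 20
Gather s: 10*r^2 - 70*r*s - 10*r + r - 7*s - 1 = 10*r^2 - 9*r + s*(-70*r - 7) - 1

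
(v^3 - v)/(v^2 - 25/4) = 4*v*(v^2 - 1)/(4*v^2 - 25)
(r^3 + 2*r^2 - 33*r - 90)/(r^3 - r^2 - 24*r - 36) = (r + 5)/(r + 2)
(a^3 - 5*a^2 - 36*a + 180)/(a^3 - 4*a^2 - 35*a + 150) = (a - 6)/(a - 5)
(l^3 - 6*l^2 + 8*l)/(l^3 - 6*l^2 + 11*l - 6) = l*(l - 4)/(l^2 - 4*l + 3)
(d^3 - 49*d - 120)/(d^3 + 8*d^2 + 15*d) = (d - 8)/d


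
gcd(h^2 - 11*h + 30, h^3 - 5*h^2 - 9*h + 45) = h - 5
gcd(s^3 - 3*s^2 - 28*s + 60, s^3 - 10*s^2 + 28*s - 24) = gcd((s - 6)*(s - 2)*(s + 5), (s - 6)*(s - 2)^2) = s^2 - 8*s + 12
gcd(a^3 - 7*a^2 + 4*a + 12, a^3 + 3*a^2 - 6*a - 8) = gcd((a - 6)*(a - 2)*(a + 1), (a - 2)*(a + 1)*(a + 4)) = a^2 - a - 2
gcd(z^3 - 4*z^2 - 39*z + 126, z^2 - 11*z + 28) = z - 7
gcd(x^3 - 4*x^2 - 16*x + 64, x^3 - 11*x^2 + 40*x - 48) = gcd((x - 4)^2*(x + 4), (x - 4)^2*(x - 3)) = x^2 - 8*x + 16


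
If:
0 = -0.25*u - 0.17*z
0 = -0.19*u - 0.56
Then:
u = -2.95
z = 4.33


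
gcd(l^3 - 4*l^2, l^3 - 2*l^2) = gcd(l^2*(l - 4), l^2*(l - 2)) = l^2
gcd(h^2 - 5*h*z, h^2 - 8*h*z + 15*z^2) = -h + 5*z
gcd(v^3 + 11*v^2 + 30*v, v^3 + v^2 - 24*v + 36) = v + 6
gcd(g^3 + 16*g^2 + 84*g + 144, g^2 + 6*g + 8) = g + 4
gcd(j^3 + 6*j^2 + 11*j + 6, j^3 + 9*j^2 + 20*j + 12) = j^2 + 3*j + 2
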